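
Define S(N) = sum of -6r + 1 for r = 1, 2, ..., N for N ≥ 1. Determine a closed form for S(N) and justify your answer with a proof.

We claim S(N) = -N(3N + 2) for all N ≥ 1.
When N = 1: S(1) = -5, and the closed form gives -5. They agree.
Inductive step: assume the claim holds for N = r, so S(r) = r(-3r - 2).
Then S(r+1) = S(r) + (-6r - 5) = (r(-3r - 2)) + (-6r - 5).
Simplifying, S(r+1) = -(r + 1)(3r + 5) = -(r+1)(3(r+1) + 2),
which is the closed form with N = r+1.
This completes the induction.

S(N) = -N(3N + 2)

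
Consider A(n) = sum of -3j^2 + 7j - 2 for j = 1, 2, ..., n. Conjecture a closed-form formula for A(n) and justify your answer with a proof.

We claim A(n) = -n(n^2 - 2n - 1) for all n ≥ 1.
For the base case n = 1: A(1) = 2, and the closed form gives 2. They agree.
Suppose the result is true for n = j, so A(j) = j(-j^2 + 2j + 1).
Then A(j+1) = A(j) + (-3j^2 + j + 2) = (j(-j^2 + 2j + 1)) + (-3j^2 + j + 2).
Simplifying, A(j+1) = -(j + 1)(j^2 - 2) = -(j+1)((j+1)^2 - 2(j+1) - 1),
which is the closed form with n = j+1.
By the principle of mathematical induction, the result holds for all n ≥ 1.

A(n) = -n(n^2 - 2n - 1)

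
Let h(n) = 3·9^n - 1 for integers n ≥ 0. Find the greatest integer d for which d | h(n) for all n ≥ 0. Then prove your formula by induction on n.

d = 2

Computing the first values: h(0) = 2 and h(1) = 26; gcd(2, 26) = 2, so d ≤ 2.
We prove 2 | 3·9^n - 1 for all n ≥ 0 by induction on n.
Base case (n = 0): h(0) = 2 = 2·(1), so 2 | h(0).
Inductive step: suppose the statement holds for some i ≥ 0, i.e. 2 | h(i). Then
h(i+1) = 3·9^(i+1) - 1 = 9·(3·9^i - 1) + 8 = 9·h(i) + 8. The first term is divisible by 2 by the inductive hypothesis, and 8 is divisible by 2. Hence 2 | h(i+1).
This completes the induction.
Therefore the largest such d is 2.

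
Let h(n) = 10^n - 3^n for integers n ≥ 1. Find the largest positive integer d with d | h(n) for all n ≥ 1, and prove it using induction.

d = 7

Computing the first values: h(1) = 7 and h(2) = 91; gcd(7, 91) = 7, so d ≤ 7.
We prove 7 | 10^n - 3^n for all n ≥ 1 by induction on n.
Base step (n = 1): h(1) = 7 = 7·(1), so 7 | h(1).
Inductive step: assume the claim holds for n = j, i.e. 7 | h(j). Then
10^{j+1} − 3^{j+1} = 10·10^j − 3·3^j = 10·(10^j − 3^j) + (7)·3^j. The first term is divisible by 7 by the inductive hypothesis, and the second term (7)·3^j is divisible by 7 since 7 | 7. Hence 7 | h(j+1).
By induction, the statement is established for all n ≥ 1.
Therefore the largest such d is 7.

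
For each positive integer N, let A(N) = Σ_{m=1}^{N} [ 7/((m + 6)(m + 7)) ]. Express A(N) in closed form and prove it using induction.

A(N) = N/(N + 7)

We claim A(N) = N/(N + 7) for all N ≥ 1.
When N = 1: A(1) = 1/8, and the closed form gives 1/8. They agree.
For the inductive step, assume it holds for an arbitrary m ≥ 1, so A(m) = m/(m + 7).
Then A(m+1) = A(m) + (7/((m + 7)(m + 8))) = (m/(m + 7)) + (7/((m + 7)(m + 8))).
Simplifying, A(m+1) = (m + 1)/(m + 8) = (m+1)/((m+1) + 7),
which is the closed form with N = m+1.
By induction, the statement is established for all N ≥ 1.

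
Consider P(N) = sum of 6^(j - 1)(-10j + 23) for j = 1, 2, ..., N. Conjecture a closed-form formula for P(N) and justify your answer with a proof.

P(N) = 6^N(-2N + 5) - 5

We claim P(N) = 6^N(-2N + 5) - 5 for all N ≥ 1.
Base step (N = 1): P(1) = 13, and the closed form gives 13. They agree.
For the inductive step, assume it holds for an arbitrary j ≥ 1, so P(j) = 6^j(-2j + 5) - 5.
Then P(j+1) = P(j) + (6^j(-10j + 13)) = (6^j(-2j + 5) - 5) + (6^j(-10j + 13)).
Simplifying, P(j+1) = -12·6^j·j + 18·6^j - 5 = 6^(j+1)(-2(j+1) + 5) - 5,
which is the closed form with N = j+1.
Hence, by induction on N, the claim holds for every N ≥ 1.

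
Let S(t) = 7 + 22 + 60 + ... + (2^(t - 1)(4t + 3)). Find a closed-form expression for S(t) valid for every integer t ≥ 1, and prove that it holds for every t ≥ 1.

S(t) = 2^t(4t - 1) + 1

We claim S(t) = 2^t(4t - 1) + 1 for all t ≥ 1.
Base case (t = 1): S(1) = 7, and the closed form gives 7. They agree.
Inductive step: suppose the statement holds for some j ≥ 1, so S(j) = 2^j(4j - 1) + 1.
Then S(j+1) = S(j) + (2^j(4j + 7)) = (2^j(4j - 1) + 1) + (2^j(4j + 7)).
Simplifying, S(j+1) = 8·2^j·j + 6·2^j + 1 = 2^(j+1)(4(j+1) - 1) + 1,
which is the closed form with t = j+1.
This completes the induction.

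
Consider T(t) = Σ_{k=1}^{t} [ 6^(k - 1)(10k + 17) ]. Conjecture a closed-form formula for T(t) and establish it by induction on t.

T(t) = 6^t(2t + 3) - 3

We claim T(t) = 6^t(2t + 3) - 3 for all t ≥ 1.
When t = 1: T(1) = 27, and the closed form gives 27. They agree.
Inductive step: suppose the statement holds for some k ≥ 1, so T(k) = 6^k(2k + 3) - 3.
Then T(k+1) = T(k) + (6^k(10k + 27)) = (6^k(2k + 3) - 3) + (6^k(10k + 27)).
Simplifying, T(k+1) = 12·6^k·k + 30·6^k - 3 = 6^(k+1)(2(k+1) + 3) - 3,
which is the closed form with t = k+1.
Hence, by induction on t, the claim holds for every t ≥ 1.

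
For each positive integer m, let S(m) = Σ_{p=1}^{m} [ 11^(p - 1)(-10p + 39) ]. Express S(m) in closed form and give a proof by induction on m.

S(m) = 11^m(-m + 4) - 4

We claim S(m) = 11^m(-m + 4) - 4 for all m ≥ 1.
When m = 1: S(1) = 29, and the closed form gives 29. They agree.
For the inductive step, assume it holds for an arbitrary p ≥ 1, so S(p) = 11^p(-p + 4) - 4.
Then S(p+1) = S(p) + (11^p(-10p + 29)) = (11^p(-p + 4) - 4) + (11^p(-10p + 29)).
Simplifying, S(p+1) = -11·11^p·p + 33·11^p - 4 = 11^(p+1)(-(p+1) + 4) - 4,
which is the closed form with m = p+1.
By induction, the statement is established for all m ≥ 1.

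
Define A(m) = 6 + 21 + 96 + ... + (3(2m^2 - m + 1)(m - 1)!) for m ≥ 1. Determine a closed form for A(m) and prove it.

A(m) = (6m + 3)m! - 3

We claim A(m) = (6m + 3)m! - 3 for all m ≥ 1.
For the base case m = 1: A(1) = 6, and the closed form gives 6. They agree.
For the inductive step, assume it holds for an arbitrary p ≥ 1, so A(p) = (6p + 3)p! - 3.
Then A(p+1) = A(p) + (3(2p^2 + 3p + 2)p!) = ((6p + 3)p! - 3) + (3(2p^2 + 3p + 2)p!).
Simplifying, A(p+1) = (6(p+1) + 3)(p+1)! - 3,
which is the closed form with m = p+1.
By induction, the statement is established for all m ≥ 1.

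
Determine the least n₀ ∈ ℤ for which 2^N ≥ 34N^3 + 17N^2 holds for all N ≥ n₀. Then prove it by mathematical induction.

n₀ = 18

At N = 17: 131072 < 171955, so the inequality fails and n₀ ≥ 18. We prove 2^N ≥ 34N^3 + 17N^2 for all N ≥ 18.
Base case (N = 18): 2^N = 262144 and 34N^3 + 17N^2 = 203796, so 262144 ≥ 203796.
For the inductive step, assume it holds for an arbitrary k ≥ 18, so 2^k ≥ 34k^3 + 17k^2.
Then 2^(k + 1) = 2·(2^k) ≥ 2·(34k^3 + 17k^2).
Also, for k ≥ 18 we have 2·(34k^3 + 17k^2) ≥ 34(k+1)^3 + 17(k+1)^2, since 2·(34k^3 + 17k^2) − (34(k+1)^3 + 17(k+1)^2) = 34k^3 - 85k^2 - 136k - 51, which is nonnegative for all k ≥ 18.
Combining, 2^(k + 1) ≥ 34(k+1)^3 + 17(k+1)^2.
Hence, by induction on N, the claim holds for every N ≥ 18.
Hence the smallest such n₀ is 18.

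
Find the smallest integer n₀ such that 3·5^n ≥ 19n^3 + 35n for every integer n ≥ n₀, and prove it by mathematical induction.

At n = 3: 375 < 618, so the inequality fails and n₀ ≥ 4. We prove 3·5^n ≥ 19n^3 + 35n for all n ≥ 4.
Base step (n = 4): 3·5^n = 1875 and 19n^3 + 35n = 1356, so 1875 ≥ 1356.
Inductive step: suppose the statement holds for some m ≥ 4, so 3·5^m ≥ 19m^3 + 35m.
Then 3·5^(m + 1) = 5·(3·5^m) ≥ 5·(19m^3 + 35m).
Also, for m ≥ 4 we have 5·(19m^3 + 35m) ≥ 19(m+1)^3 + 35(m+1), since 5·(19m^3 + 35m) − (19(m+1)^3 + 35(m+1)) = 76m^3 - 57m^2 + 83m - 54, which is nonnegative for all m ≥ 4.
Combining, 3·5^(m + 1) ≥ 19(m+1)^3 + 35(m+1).
This completes the induction.
Hence the smallest such n₀ is 4.

n₀ = 4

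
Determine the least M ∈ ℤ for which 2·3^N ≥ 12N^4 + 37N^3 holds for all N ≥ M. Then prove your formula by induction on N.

M = 11

At N = 10: 118098 < 157000, so the inequality fails and M ≥ 11. We prove 2·3^N ≥ 12N^4 + 37N^3 for all N ≥ 11.
For the base case N = 11: 2·3^N = 354294 and 12N^4 + 37N^3 = 224939, so 354294 ≥ 224939.
Inductive step: suppose the statement holds for some i ≥ 11, so 2·3^i ≥ 12i^4 + 37i^3.
Then 2·3^(i + 1) = 3·(2·3^i) ≥ 3·(12i^4 + 37i^3).
Also, for i ≥ 11 we have 3·(12i^4 + 37i^3) ≥ 12(i+1)^4 + 37(i+1)^3, since 3·(12i^4 + 37i^3) − (12(i+1)^4 + 37(i+1)^3) = 24i^4 + 26i^3 - 183i^2 - 159i - 49, which is nonnegative for all i ≥ 11.
Combining, 2·3^(i + 1) ≥ 12(i+1)^4 + 37(i+1)^3.
This completes the induction.
Hence the smallest such M is 11.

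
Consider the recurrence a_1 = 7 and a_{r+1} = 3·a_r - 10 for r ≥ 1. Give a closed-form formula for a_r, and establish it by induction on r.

Computing the first terms: a_1 = 7, a_2 = 11, a_3 = 23. This suggests a_r = 2·3^(r - 1) + 5.
Base case (r = 1): the formula gives 7 = 7 = a_1.
Suppose the result is true for r = m, so a_m = 2·3^(m - 1) + 5.
Then a_{m+1} = 3·a_m - 10 = 3·(2·3^(m - 1) + 5) - 10 = 2·3^m + 5 = 2·3^((m+1) - 1) + 5,
which is the claimed formula at r = m+1.
Hence, by induction on r, the claim holds for every r ≥ 1.

a_r = 2·3^(r - 1) + 5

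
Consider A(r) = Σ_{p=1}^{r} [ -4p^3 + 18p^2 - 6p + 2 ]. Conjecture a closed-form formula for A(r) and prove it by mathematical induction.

A(r) = -r(r^3 - 4r^2 - 5r - 2)

We claim A(r) = -r(r^3 - 4r^2 - 5r - 2) for all r ≥ 1.
Base step (r = 1): A(1) = 10, and the closed form gives 10. They agree.
For the inductive step, assume it holds for an arbitrary p ≥ 1, so A(p) = p(-p^3 + 4p^2 + 5p + 2).
Then A(p+1) = A(p) + (-4p^3 + 6p^2 + 18p + 10) = (p(-p^3 + 4p^2 + 5p + 2)) + (-4p^3 + 6p^2 + 18p + 10).
Simplifying, A(p+1) = -(p + 1)(p^3 - p^2 - 10p - 10) = -(p+1)((p+1)^3 - 4(p+1)^2 - 5(p+1) - 2),
which is the closed form with r = p+1.
By induction, the statement is established for all r ≥ 1.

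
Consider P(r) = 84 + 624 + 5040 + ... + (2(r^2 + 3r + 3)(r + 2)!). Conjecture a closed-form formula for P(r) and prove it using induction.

P(r) = (2r + 2)(r + 3)! - 12

We claim P(r) = (2r + 2)(r + 3)! - 12 for all r ≥ 1.
For the base case r = 1: P(1) = 84, and the closed form gives 84. They agree.
Inductive step: assume the claim holds for r = i, so P(i) = (2i + 2)(i + 3)! - 12.
Then P(i+1) = P(i) + (2(i^2 + 5i + 7)(i + 3)!) = ((2i + 2)(i + 3)! - 12) + (2(i^2 + 5i + 7)(i + 3)!).
Simplifying, P(i+1) = (2(i+1) + 2)((i+1) + 3)! - 12,
which is the closed form with r = i+1.
Hence, by induction on r, the claim holds for every r ≥ 1.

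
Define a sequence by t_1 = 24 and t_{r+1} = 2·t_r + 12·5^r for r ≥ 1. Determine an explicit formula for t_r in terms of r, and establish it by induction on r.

Computing the first terms: t_1 = 24, t_2 = 108, t_3 = 516. This suggests t_r = 2^(r + 1) + 4·5^r.
Base case (r = 1): the formula gives 24 = 24 = t_1.
Suppose the result is true for r = j, so t_j = 2^(j + 1) + 4·5^j.
Then t_{j+1} = 2·t_j + 12·5^j = 2·(2^(j + 1) + 4·5^j) + 12·5^j = 2^(j + 2) + 4·5^(j + 1) = 2^((j+1) + 1) + 4·5^(j+1),
which is the claimed formula at r = j+1.
By induction, the statement is established for all r ≥ 1.

t_r = 2^(r + 1) + 4·5^r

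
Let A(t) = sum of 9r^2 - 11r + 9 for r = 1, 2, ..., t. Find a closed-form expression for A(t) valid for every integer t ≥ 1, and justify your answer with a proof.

We claim A(t) = t(3t^2 - t + 5) for all t ≥ 1.
For the base case t = 1: A(1) = 7, and the closed form gives 7. They agree.
For the inductive step, assume it holds for an arbitrary r ≥ 1, so A(r) = r(3r^2 - r + 5).
Then A(r+1) = A(r) + (9r^2 + 7r + 7) = (r(3r^2 - r + 5)) + (9r^2 + 7r + 7).
Simplifying, A(r+1) = (r + 1)(3r^2 + 5r + 7) = (r+1)(3(r+1)^2 - (r+1) + 5),
which is the closed form with t = r+1.
This completes the induction.

A(t) = t(3t^2 - t + 5)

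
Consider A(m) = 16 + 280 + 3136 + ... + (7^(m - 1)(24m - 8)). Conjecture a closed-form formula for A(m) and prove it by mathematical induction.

A(m) = 2·7^m(2m - 1) + 2

We claim A(m) = 2·7^m(2m - 1) + 2 for all m ≥ 1.
Base case (m = 1): A(1) = 16, and the closed form gives 16. They agree.
For the inductive step, assume it holds for an arbitrary k ≥ 1, so A(k) = 2·7^k(2k - 1) + 2.
Then A(k+1) = A(k) + (7^k(24k + 16)) = (2·7^k(2k - 1) + 2) + (7^k(24k + 16)).
Simplifying, A(k+1) = 28·7^k·k + 14·7^k + 2 = 2·7^(k+1)(2(k+1) - 1) + 2,
which is the closed form with m = k+1.
By induction, the statement is established for all m ≥ 1.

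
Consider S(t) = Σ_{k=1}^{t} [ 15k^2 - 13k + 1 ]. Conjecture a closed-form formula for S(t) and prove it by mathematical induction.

We claim S(t) = t(5t^2 + t - 3) for all t ≥ 1.
Base step (t = 1): S(1) = 3, and the closed form gives 3. They agree.
For the inductive step, assume it holds for an arbitrary k ≥ 1, so S(k) = k(5k^2 + k - 3).
Then S(k+1) = S(k) + (15k^2 + 17k + 3) = (k(5k^2 + k - 3)) + (15k^2 + 17k + 3).
Simplifying, S(k+1) = (k + 1)(5k^2 + 11k + 3) = (k+1)(5(k+1)^2 + (k+1) - 3),
which is the closed form with t = k+1.
By the principle of mathematical induction, the result holds for all t ≥ 1.

S(t) = t(5t^2 + t - 3)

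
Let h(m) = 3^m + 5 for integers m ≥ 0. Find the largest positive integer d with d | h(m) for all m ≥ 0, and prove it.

d = 2

Computing the first values: h(0) = 6 and h(1) = 8; gcd(6, 8) = 2, so d ≤ 2.
We prove 2 | 3^m + 5 for all m ≥ 0 by induction on m.
Base case (m = 0): h(0) = 6 = 2·(3), so 2 | h(0).
Suppose the result is true for m = p, i.e. 2 | h(p). Then
h(p+1) = 3^(p+1) + 5 = 3·(3^p + 5) - 10 = 3·h(p) - 10. The first term is divisible by 2 by the inductive hypothesis, and -10 is divisible by 2. Hence 2 | h(p+1).
By induction, the statement is established for all m ≥ 0.
Therefore the largest such d is 2.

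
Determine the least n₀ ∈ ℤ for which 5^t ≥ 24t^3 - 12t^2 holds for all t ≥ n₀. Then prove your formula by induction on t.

n₀ = 5

At t = 4: 625 < 1344, so the inequality fails and n₀ ≥ 5. We prove 5^t ≥ 24t^3 - 12t^2 for all t ≥ 5.
Base case (t = 5): 5^t = 3125 and 24t^3 - 12t^2 = 2700, so 3125 ≥ 2700.
Inductive step: assume the claim holds for t = r, so 5^r ≥ 24r^3 - 12r^2.
Then 5^(r + 1) = 5·(5^r) ≥ 5·(24r^3 - 12r^2).
Also, for r ≥ 5 we have 5·(24r^3 - 12r^2) ≥ 24(r+1)^3 - 12(r+1)^2, since 5·(24r^3 - 12r^2) − (24(r+1)^3 - 12(r+1)^2) = 96r^3 - 120r^2 - 48r - 12, which is nonnegative for all r ≥ 5.
Combining, 5^(r + 1) ≥ 24(r+1)^3 - 12(r+1)^2.
By induction, the statement is established for all t ≥ 5.
Hence the smallest such n₀ is 5.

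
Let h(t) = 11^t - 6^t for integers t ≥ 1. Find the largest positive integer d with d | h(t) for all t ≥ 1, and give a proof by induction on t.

d = 5

Computing the first values: h(1) = 5 and h(2) = 85; gcd(5, 85) = 5, so d ≤ 5.
We prove 5 | 11^t - 6^t for all t ≥ 1 by induction on t.
Base case (t = 1): h(1) = 5 = 5·(1), so 5 | h(1).
Suppose the result is true for t = p, i.e. 5 | h(p). Then
11^{p+1} − 6^{p+1} = 11·11^p − 6·6^p = 11·(11^p − 6^p) + (5)·6^p. The first term is divisible by 5 by the inductive hypothesis, and the second term (5)·6^p is divisible by 5 since 5 | 5. Hence 5 | h(p+1).
Hence, by induction on t, the claim holds for every t ≥ 1.
Therefore the largest such d is 5.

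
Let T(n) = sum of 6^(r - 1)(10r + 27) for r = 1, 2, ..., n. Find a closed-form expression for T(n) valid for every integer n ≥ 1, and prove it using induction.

T(n) = 6^n(2n + 5) - 5

We claim T(n) = 6^n(2n + 5) - 5 for all n ≥ 1.
Base case (n = 1): T(1) = 37, and the closed form gives 37. They agree.
Inductive step: suppose the statement holds for some r ≥ 1, so T(r) = 6^r(2r + 5) - 5.
Then T(r+1) = T(r) + (6^r(10r + 37)) = (6^r(2r + 5) - 5) + (6^r(10r + 37)).
Simplifying, T(r+1) = 12·6^r·r + 42·6^r - 5 = 6^(r+1)(2(r+1) + 5) - 5,
which is the closed form with n = r+1.
Hence, by induction on n, the claim holds for every n ≥ 1.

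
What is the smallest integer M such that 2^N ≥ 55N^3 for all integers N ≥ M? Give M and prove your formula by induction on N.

M = 19

At N = 18: 262144 < 320760, so the inequality fails and M ≥ 19. We prove 2^N ≥ 55N^3 for all N ≥ 19.
Base case (N = 19): 2^N = 524288 and 55N^3 = 377245, so 524288 ≥ 377245.
Inductive step: assume the claim holds for N = k, so 2^k ≥ 55k^3.
Then 2^(k + 1) = 2·(2^k) ≥ 2·(55k^3).
Also, for k ≥ 19 we have 2·(55k^3) ≥ 55(k+1)^3, since 2 ≥ (1 + 1/k)^3 for all k ≥ 19.
Combining, 2^(k + 1) ≥ 55(k+1)^3.
By induction, the statement is established for all N ≥ 19.
Hence the smallest such M is 19.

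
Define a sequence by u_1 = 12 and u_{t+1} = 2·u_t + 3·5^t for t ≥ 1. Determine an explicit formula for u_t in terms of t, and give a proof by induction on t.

Computing the first terms: u_1 = 12, u_2 = 39, u_3 = 153. This suggests u_t = 7·2^(t - 1) + 5^t.
When t = 1: the formula gives 12 = 12 = u_1.
Inductive step: assume the claim holds for t = r, so u_r = 7·2^(r - 1) + 5^r.
Then u_{r+1} = 2·u_r + 3·5^r = 2·(7·2^(r - 1) + 5^r) + 3·5^r = 7·2^r + 5^(r + 1) = 7·2^((r+1) - 1) + 5^(r+1),
which is the claimed formula at t = r+1.
This completes the induction.

u_t = 7·2^(t - 1) + 5^t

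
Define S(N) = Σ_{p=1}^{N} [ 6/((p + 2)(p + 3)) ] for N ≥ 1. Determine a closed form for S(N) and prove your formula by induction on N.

S(N) = 2N/(N + 3)

We claim S(N) = 2N/(N + 3) for all N ≥ 1.
Base case (N = 1): S(1) = 1/2, and the closed form gives 1/2. They agree.
For the inductive step, assume it holds for an arbitrary p ≥ 1, so S(p) = 2p/(p + 3).
Then S(p+1) = S(p) + (6/((p + 3)(p + 4))) = (2p/(p + 3)) + (6/((p + 3)(p + 4))).
Simplifying, S(p+1) = 2(p + 1)/(p + 4) = 2(p+1)/((p+1) + 3),
which is the closed form with N = p+1.
By the principle of mathematical induction, the result holds for all N ≥ 1.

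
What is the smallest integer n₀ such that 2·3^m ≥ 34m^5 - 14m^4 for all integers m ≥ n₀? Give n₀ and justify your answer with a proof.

n₀ = 15

At m = 14: 9565938 < 17748192, so the inequality fails and n₀ ≥ 15. We prove 2·3^m ≥ 34m^5 - 14m^4 for all m ≥ 15.
For the base case m = 15: 2·3^m = 28697814 and 34m^5 - 14m^4 = 25110000, so 28697814 ≥ 25110000.
Suppose the result is true for m = p, so 2·3^p ≥ 34p^5 - 14p^4.
Then 2·3^(p + 1) = 3·(2·3^p) ≥ 3·(34p^5 - 14p^4).
Also, for p ≥ 15 we have 3·(34p^5 - 14p^4) ≥ 34(p+1)^5 - 14(p+1)^4, since 3·(34p^5 - 14p^4) − (34(p+1)^5 - 14(p+1)^4) = 68p^5 - 198p^4 - 284p^3 - 256p^2 - 114p - 20, which is nonnegative for all p ≥ 15.
Combining, 2·3^(p + 1) ≥ 34(p+1)^5 - 14(p+1)^4.
This completes the induction.
Hence the smallest such n₀ is 15.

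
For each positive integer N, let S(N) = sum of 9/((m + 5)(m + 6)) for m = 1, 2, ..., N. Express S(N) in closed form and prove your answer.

We claim S(N) = 3N/(2(N + 6)) for all N ≥ 1.
When N = 1: S(1) = 3/14, and the closed form gives 3/14. They agree.
For the inductive step, assume it holds for an arbitrary m ≥ 1, so S(m) = 3m/(2(m + 6)).
Then S(m+1) = S(m) + (9/((m + 6)(m + 7))) = (3m/(2(m + 6))) + (9/((m + 6)(m + 7))).
Simplifying, S(m+1) = 3(m + 1)/(2(m + 7)) = 3(m+1)/(2((m+1) + 6)),
which is the closed form with N = m+1.
This completes the induction.

S(N) = 3N/(2(N + 6))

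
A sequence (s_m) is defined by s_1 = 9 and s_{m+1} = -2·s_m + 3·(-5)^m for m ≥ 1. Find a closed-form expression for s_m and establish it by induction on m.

s_m = (-2)^(m + 1) - (-5)^m

Computing the first terms: s_1 = 9, s_2 = -33, s_3 = 141. This suggests s_m = (-2)^(m + 1) - (-5)^m.
Base case (m = 1): the formula gives 9 = 9 = s_1.
Suppose the result is true for m = r, so s_r = (-2)^(r + 1) - (-5)^r.
Then s_{r+1} = -2·s_r + 3·(-5)^r = -2·((-2)^(r + 1) - (-5)^r) + 3·(-5)^r = (-2)^(r + 2) - (-5)^(r + 1) = (-2)^((r+1) + 1) - (-5)^(r+1),
which is the claimed formula at m = r+1.
This completes the induction.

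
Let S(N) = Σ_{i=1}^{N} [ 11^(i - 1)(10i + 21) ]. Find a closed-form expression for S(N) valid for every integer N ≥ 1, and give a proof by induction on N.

We claim S(N) = 11^N(N + 2) - 2 for all N ≥ 1.
When N = 1: S(1) = 31, and the closed form gives 31. They agree.
Inductive step: assume the claim holds for N = i, so S(i) = 11^i(i + 2) - 2.
Then S(i+1) = S(i) + (11^i(10i + 31)) = (11^i(i + 2) - 2) + (11^i(10i + 31)).
Simplifying, S(i+1) = 11·11^i·i + 33·11^i - 2 = 11^(i+1)((i+1) + 2) - 2,
which is the closed form with N = i+1.
Hence, by induction on N, the claim holds for every N ≥ 1.

S(N) = 11^N(N + 2) - 2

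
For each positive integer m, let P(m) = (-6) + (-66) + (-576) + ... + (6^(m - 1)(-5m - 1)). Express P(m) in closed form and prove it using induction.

P(m) = -6^m·m

We claim P(m) = -6^m·m for all m ≥ 1.
For the base case m = 1: P(1) = -6, and the closed form gives -6. They agree.
Inductive step: suppose the statement holds for some j ≥ 1, so P(j) = -6^j·j.
Then P(j+1) = P(j) + (6^j(-5j - 6)) = (-6^j·j) + (6^j(-5j - 6)).
Simplifying, P(j+1) = 6^(j + 1)(-j - 1) = -6^(j+1)·(j+1),
which is the closed form with m = j+1.
By induction, the statement is established for all m ≥ 1.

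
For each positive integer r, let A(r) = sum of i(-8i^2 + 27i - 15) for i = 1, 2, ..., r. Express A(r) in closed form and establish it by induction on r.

A(r) = -r(r - 3)(r + 1)(2r - 1)

We claim A(r) = -r(r - 3)(r + 1)(2r - 1) for all r ≥ 1.
When r = 1: A(1) = 4, and the closed form gives 4. They agree.
Suppose the result is true for r = i, so A(i) = i(-2i^3 + 5i^2 + 4i - 3).
Then A(i+1) = A(i) + ((i + 1)(27i - 8(i + 1)^2 + 12)) = (i(-2i^3 + 5i^2 + 4i - 3)) + ((i + 1)(27i - 8(i + 1)^2 + 12)).
Simplifying, A(i+1) = -(i - 2)(i + 1)(i + 2)(2i + 1) = -(i+1)((i+1) - 3)((i+1) + 1)(2(i+1) - 1),
which is the closed form with r = i+1.
By induction, the statement is established for all r ≥ 1.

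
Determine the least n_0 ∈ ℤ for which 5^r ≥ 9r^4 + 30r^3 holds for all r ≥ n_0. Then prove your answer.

At r = 6: 15625 < 18144, so the inequality fails and n_0 ≥ 7. We prove 5^r ≥ 9r^4 + 30r^3 for all r ≥ 7.
For the base case r = 7: 5^r = 78125 and 9r^4 + 30r^3 = 31899, so 78125 ≥ 31899.
Inductive step: assume the claim holds for r = m, so 5^m ≥ 9m^4 + 30m^3.
Then 5^(m + 1) = 5·(5^m) ≥ 5·(9m^4 + 30m^3).
Also, for m ≥ 7 we have 5·(9m^4 + 30m^3) ≥ 9(m+1)^4 + 30(m+1)^3, since 5·(9m^4 + 30m^3) − (9(m+1)^4 + 30(m+1)^3) = 36m^4 + 84m^3 - 144m^2 - 126m - 39, which is nonnegative for all m ≥ 7.
Combining, 5^(m + 1) ≥ 9(m+1)^4 + 30(m+1)^3.
By induction, the statement is established for all r ≥ 7.
Hence the smallest such n_0 is 7.

n_0 = 7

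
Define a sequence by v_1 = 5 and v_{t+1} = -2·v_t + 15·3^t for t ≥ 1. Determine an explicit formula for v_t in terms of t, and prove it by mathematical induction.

v_t = -(-2)^(t + 1) + 3^(t + 1)

Computing the first terms: v_1 = 5, v_2 = 35, v_3 = 65. This suggests v_t = -(-2)^(t + 1) + 3^(t + 1).
For the base case t = 1: the formula gives 5 = 5 = v_1.
Suppose the result is true for t = r, so v_r = -(-2)^(r + 1) + 3^(r + 1).
Then v_{r+1} = -2·v_r + 15·3^r = -2·(-(-2)^(r + 1) + 3^(r + 1)) + 15·3^r = -(-2)^(r + 2) + 3^(r + 2) = -(-2)^((r+1) + 1) + 3^((r+1) + 1),
which is the claimed formula at t = r+1.
By the principle of mathematical induction, the result holds for all t ≥ 1.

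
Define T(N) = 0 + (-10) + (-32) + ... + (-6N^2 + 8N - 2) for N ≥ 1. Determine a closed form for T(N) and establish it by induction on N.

T(N) = -N(N - 1)(2N + 1)

We claim T(N) = -N(N - 1)(2N + 1) for all N ≥ 1.
Base case (N = 1): T(1) = 0, and the closed form gives 0. They agree.
Inductive step: assume the claim holds for N = m, so T(m) = m(-2m^2 + m + 1).
Then T(m+1) = T(m) + (2m(-3m - 2)) = (m(-2m^2 + m + 1)) + (2m(-3m - 2)).
Simplifying, T(m+1) = -m(m + 1)(2m + 3) = -(m+1)((m+1) - 1)(2(m+1) + 1),
which is the closed form with N = m+1.
Hence, by induction on N, the claim holds for every N ≥ 1.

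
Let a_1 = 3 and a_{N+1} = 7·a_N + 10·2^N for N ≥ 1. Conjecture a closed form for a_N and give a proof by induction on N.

a_N = -2^(N + 1) + 7^N

Computing the first terms: a_1 = 3, a_2 = 41, a_3 = 327. This suggests a_N = -2^(N + 1) + 7^N.
Base case (N = 1): the formula gives 3 = 3 = a_1.
Inductive step: assume the claim holds for N = k, so a_k = -2^(k + 1) + 7^k.
Then a_{k+1} = 7·a_k + 10·2^k = 7·(-2^(k + 1) + 7^k) + 10·2^k = -2^(k + 2) + 7^(k + 1) = -2^((k+1) + 1) + 7^(k+1),
which is the claimed formula at N = k+1.
Hence, by induction on N, the claim holds for every N ≥ 1.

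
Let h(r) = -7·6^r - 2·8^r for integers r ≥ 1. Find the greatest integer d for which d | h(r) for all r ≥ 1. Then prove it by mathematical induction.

d = 2

Computing the first values: h(1) = -58 and h(2) = -380; gcd(-58, -380) = 2, so d ≤ 2.
We prove 2 | -7·6^r - 2·8^r for all r ≥ 1 by induction on r.
For the base case r = 1: h(1) = -58 = 2·(-29), so 2 | h(1).
Inductive step: assume the claim holds for r = k, i.e. 2 | h(k). Then
h(k+1) − 8·h(k) = (-7·6^(k+1) - 2·8^(k+1)) − 8·(-7·6^k - 2·8^k) = (-7)·6^k·(6 − 8) = (14)·6^k. Since 2 | h(k) by the inductive hypothesis, 2 | 8·h(k); and 2 | 14 since 14 = 2·7. Therefore 2 | h(k+1).
By induction, the statement is established for all r ≥ 1.
Therefore the largest such d is 2.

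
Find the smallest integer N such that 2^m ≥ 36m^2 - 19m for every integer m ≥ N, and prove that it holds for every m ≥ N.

N = 13

At m = 12: 4096 < 4956, so the inequality fails and N ≥ 13. We prove 2^m ≥ 36m^2 - 19m for all m ≥ 13.
Base case (m = 13): 2^m = 8192 and 36m^2 - 19m = 5837, so 8192 ≥ 5837.
Suppose the result is true for m = p, so 2^p ≥ 36p^2 - 19p.
Then 2^(p + 1) = 2·(2^p) ≥ 2·(36p^2 - 19p).
Also, for p ≥ 13 we have 2·(36p^2 - 19p) ≥ 36(p+1)^2 - 19(p+1), since 2·(36p^2 - 19p) − (36(p+1)^2 - 19(p+1)) = 36p^2 - 91p - 17, which is nonnegative for all p ≥ 13.
Combining, 2^(p + 1) ≥ 36(p+1)^2 - 19(p+1).
Hence, by induction on m, the claim holds for every m ≥ 13.
Hence the smallest such N is 13.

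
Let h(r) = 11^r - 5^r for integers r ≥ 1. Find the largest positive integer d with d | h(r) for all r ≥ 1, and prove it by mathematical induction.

d = 6

Computing the first values: h(1) = 6 and h(2) = 96; gcd(6, 96) = 6, so d ≤ 6.
We prove 6 | 11^r - 5^r for all r ≥ 1 by induction on r.
When r = 1: h(1) = 6 = 6·(1), so 6 | h(1).
Inductive step: suppose the statement holds for some m ≥ 1, i.e. 6 | h(m). Then
11^{m+1} − 5^{m+1} = 11·11^m − 5·5^m = 11·(11^m − 5^m) + (6)·5^m. The first term is divisible by 6 by the inductive hypothesis, and the second term (6)·5^m is divisible by 6 since 6 | 6. Hence 6 | h(m+1).
By induction, the statement is established for all r ≥ 1.
Therefore the largest such d is 6.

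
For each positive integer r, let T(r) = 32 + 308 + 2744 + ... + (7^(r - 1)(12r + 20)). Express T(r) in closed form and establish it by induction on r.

We claim T(r) = 7^r(2r + 3) - 3 for all r ≥ 1.
When r = 1: T(1) = 32, and the closed form gives 32. They agree.
Suppose the result is true for r = m, so T(m) = 7^m(2m + 3) - 3.
Then T(m+1) = T(m) + (7^m(12m + 32)) = (7^m(2m + 3) - 3) + (7^m(12m + 32)).
Simplifying, T(m+1) = 14·7^m·m + 35·7^m - 3 = 7^(m+1)(2(m+1) + 3) - 3,
which is the closed form with r = m+1.
This completes the induction.

T(r) = 7^r(2r + 3) - 3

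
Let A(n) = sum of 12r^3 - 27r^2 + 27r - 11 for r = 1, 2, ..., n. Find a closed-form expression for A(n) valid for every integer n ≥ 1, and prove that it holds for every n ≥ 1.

We claim A(n) = n(3n^3 - 3n^2 + 3n - 2) for all n ≥ 1.
Base case (n = 1): A(1) = 1, and the closed form gives 1. They agree.
For the inductive step, assume it holds for an arbitrary r ≥ 1, so A(r) = r(3r^3 - 3r^2 + 3r - 2).
Then A(r+1) = A(r) + (12r^3 + 9r^2 + 9r + 1) = (r(3r^3 - 3r^2 + 3r - 2)) + (12r^3 + 9r^2 + 9r + 1).
Simplifying, A(r+1) = (r + 1)(3r^3 + 6r^2 + 6r + 1) = (r+1)(3(r+1)^3 - 3(r+1)^2 + 3(r+1) - 2),
which is the closed form with n = r+1.
Hence, by induction on n, the claim holds for every n ≥ 1.

A(n) = n(3n^3 - 3n^2 + 3n - 2)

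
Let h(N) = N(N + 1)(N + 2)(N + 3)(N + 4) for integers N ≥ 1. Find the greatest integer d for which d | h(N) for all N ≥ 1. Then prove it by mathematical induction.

d = 120

Computing the first values: h(1) = 120 and h(2) = 720; gcd(120, 720) = 120, so d ≤ 120.
We prove 120 | N(N + 1)(N + 2)(N + 3)(N + 4) for all N ≥ 1 by induction on N.
Base step (N = 1): h(1) = 120 = 120·(1), so 120 | h(1).
Inductive step: assume the claim holds for N = m, i.e. 120 | h(m). Then
h(m+1) − h(m) = (m+1)·(m+2)·(m+3)·(m+4)·(m+5) − m·(m+1)·(m+2)·(m+3)·(m+4) = (m+1)·(m+2)·(m+3)·(m+4)·[(m+5) − m] = 5·(m+1)·(m+2)·(m+3)·(m+4). The product of 4 consecutive integers is divisible by (4)! = 24, so h(m+1) − h(m) is divisible by 5·24 = 120. By the inductive hypothesis 120 | h(m), hence 120 | h(m+1).
By the principle of mathematical induction, the result holds for all N ≥ 1.
Therefore the largest such d is 120.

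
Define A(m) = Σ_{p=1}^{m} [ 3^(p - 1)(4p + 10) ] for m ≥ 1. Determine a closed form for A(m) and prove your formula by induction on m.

We claim A(m) = 2·3^m(m + 2) - 4 for all m ≥ 1.
Base step (m = 1): A(1) = 14, and the closed form gives 14. They agree.
Inductive step: suppose the statement holds for some p ≥ 1, so A(p) = 2·3^p(p + 2) - 4.
Then A(p+1) = A(p) + (3^p(4p + 14)) = (2·3^p(p + 2) - 4) + (3^p(4p + 14)).
Simplifying, A(p+1) = 6·3^p·p + 18·3^p - 4 = 2·3^(p+1)((p+1) + 2) - 4,
which is the closed form with m = p+1.
By the principle of mathematical induction, the result holds for all m ≥ 1.

A(m) = 2·3^m(m + 2) - 4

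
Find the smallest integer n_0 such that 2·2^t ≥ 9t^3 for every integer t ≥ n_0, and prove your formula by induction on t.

n_0 = 14

At t = 13: 16384 < 19773, so the inequality fails and n_0 ≥ 14. We prove 2·2^t ≥ 9t^3 for all t ≥ 14.
Base case (t = 14): 2·2^t = 32768 and 9t^3 = 24696, so 32768 ≥ 24696.
Suppose the result is true for t = r, so 2·2^r ≥ 9r^3.
Then 2·2^(r + 1) = 2·(2·2^r) ≥ 2·(9r^3).
Also, for r ≥ 14 we have 2·(9r^3) ≥ 9(r+1)^3, since 2 ≥ (1 + 1/r)^3 for all r ≥ 14.
Combining, 2·2^(r + 1) ≥ 9(r+1)^3.
This completes the induction.
Hence the smallest such n_0 is 14.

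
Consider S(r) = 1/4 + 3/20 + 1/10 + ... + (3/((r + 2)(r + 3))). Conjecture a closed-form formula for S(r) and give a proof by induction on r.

S(r) = r/(r + 3)

We claim S(r) = r/(r + 3) for all r ≥ 1.
For the base case r = 1: S(1) = 1/4, and the closed form gives 1/4. They agree.
For the inductive step, assume it holds for an arbitrary j ≥ 1, so S(j) = j/(j + 3).
Then S(j+1) = S(j) + (3/((j + 3)(j + 4))) = (j/(j + 3)) + (3/((j + 3)(j + 4))).
Simplifying, S(j+1) = (j + 1)/(j + 4) = (j+1)/((j+1) + 3),
which is the closed form with r = j+1.
By the principle of mathematical induction, the result holds for all r ≥ 1.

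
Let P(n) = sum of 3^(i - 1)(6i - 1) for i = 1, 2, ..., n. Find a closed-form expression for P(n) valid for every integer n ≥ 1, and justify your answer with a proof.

P(n) = 3^n(3n - 2) + 2

We claim P(n) = 3^n(3n - 2) + 2 for all n ≥ 1.
Base step (n = 1): P(1) = 5, and the closed form gives 5. They agree.
Inductive step: assume the claim holds for n = i, so P(i) = 3^i(3i - 2) + 2.
Then P(i+1) = P(i) + (3^i(6i + 5)) = (3^i(3i - 2) + 2) + (3^i(6i + 5)).
Simplifying, P(i+1) = 3^(i + 1) + 3^(i + 2)i + 2 = 3^(i+1)(3(i+1) - 2) + 2,
which is the closed form with n = i+1.
Hence, by induction on n, the claim holds for every n ≥ 1.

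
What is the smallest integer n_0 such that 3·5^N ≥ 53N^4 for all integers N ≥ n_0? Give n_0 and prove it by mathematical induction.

n_0 = 7

At N = 6: 46875 < 68688, so the inequality fails and n_0 ≥ 7. We prove 3·5^N ≥ 53N^4 for all N ≥ 7.
Base step (N = 7): 3·5^N = 234375 and 53N^4 = 127253, so 234375 ≥ 127253.
For the inductive step, assume it holds for an arbitrary j ≥ 7, so 3·5^j ≥ 53j^4.
Then 3·5^(j + 1) = 5·(3·5^j) ≥ 5·(53j^4).
Also, for j ≥ 7 we have 5·(53j^4) ≥ 53(j+1)^4, since 5 ≥ (1 + 1/j)^4 for all j ≥ 7.
Combining, 3·5^(j + 1) ≥ 53(j+1)^4.
By induction, the statement is established for all N ≥ 7.
Hence the smallest such n_0 is 7.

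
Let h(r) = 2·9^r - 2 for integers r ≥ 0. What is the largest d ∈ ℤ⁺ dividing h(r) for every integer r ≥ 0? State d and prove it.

Computing the first values: h(0) = 0 and h(1) = 16; gcd(0, 16) = 16, so d ≤ 16.
We prove 16 | 2·9^r - 2 for all r ≥ 0 by induction on r.
Base case (r = 0): h(0) = 0 = 16·(0), so 16 | h(0).
Inductive step: suppose the statement holds for some p ≥ 0, i.e. 16 | h(p). Then
h(p+1) = 2·9^(p+1) - 2 = 9·(2·9^p - 2) + 16 = 9·h(p) + 16. The first term is divisible by 16 by the inductive hypothesis, and 16 is divisible by 16. Hence 16 | h(p+1).
This completes the induction.
Therefore the largest such d is 16.

d = 16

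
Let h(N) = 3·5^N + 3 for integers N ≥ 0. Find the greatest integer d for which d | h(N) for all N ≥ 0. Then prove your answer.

d = 6

Computing the first values: h(0) = 6 and h(1) = 18; gcd(6, 18) = 6, so d ≤ 6.
We prove 6 | 3·5^N + 3 for all N ≥ 0 by induction on N.
Base step (N = 0): h(0) = 6 = 6·(1), so 6 | h(0).
Suppose the result is true for N = r, i.e. 6 | h(r). Then
h(r+1) = 3·5^(r+1) + 3 = 5·(3·5^r + 3) - 12 = 5·h(r) - 12. The first term is divisible by 6 by the inductive hypothesis, and -12 is divisible by 6. Hence 6 | h(r+1).
By induction, the statement is established for all N ≥ 0.
Therefore the largest such d is 6.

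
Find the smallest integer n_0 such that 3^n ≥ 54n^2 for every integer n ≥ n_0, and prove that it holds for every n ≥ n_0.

n_0 = 8

At n = 7: 2187 < 2646, so the inequality fails and n_0 ≥ 8. We prove 3^n ≥ 54n^2 for all n ≥ 8.
Base case (n = 8): 3^n = 6561 and 54n^2 = 3456, so 6561 ≥ 3456.
For the inductive step, assume it holds for an arbitrary i ≥ 8, so 3^i ≥ 54i^2.
Then 3^(i + 1) = 3·(3^i) ≥ 3·(54i^2).
Also, for i ≥ 8 we have 3·(54i^2) ≥ 54(i+1)^2, since 3 ≥ (1 + 1/i)^2 for all i ≥ 8.
Combining, 3^(i + 1) ≥ 54(i+1)^2.
Hence, by induction on n, the claim holds for every n ≥ 8.
Hence the smallest such n_0 is 8.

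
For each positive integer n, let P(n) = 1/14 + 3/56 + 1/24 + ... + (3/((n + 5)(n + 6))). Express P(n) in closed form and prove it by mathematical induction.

P(n) = n/(2(n + 6))

We claim P(n) = n/(2(n + 6)) for all n ≥ 1.
Base case (n = 1): P(1) = 1/14, and the closed form gives 1/14. They agree.
Suppose the result is true for n = m, so P(m) = m/(2(m + 6)).
Then P(m+1) = P(m) + (3/((m + 6)(m + 7))) = (m/(2(m + 6))) + (3/((m + 6)(m + 7))).
Simplifying, P(m+1) = (m + 1)/(2(m + 7)) = (m+1)/(2((m+1) + 6)),
which is the closed form with n = m+1.
By the principle of mathematical induction, the result holds for all n ≥ 1.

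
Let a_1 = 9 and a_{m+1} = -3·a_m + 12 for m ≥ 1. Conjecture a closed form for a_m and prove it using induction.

a_m = -2(-3)^m + 3

Computing the first terms: a_1 = 9, a_2 = -15, a_3 = 57. This suggests a_m = -2(-3)^m + 3.
When m = 1: the formula gives 9 = 9 = a_1.
For the inductive step, assume it holds for an arbitrary j ≥ 1, so a_j = -2(-3)^j + 3.
Then a_{j+1} = -3·a_j + 12 = -3·(-2(-3)^j + 3) + 12 = -2(-3)^(j + 1) + 3,
which is the claimed formula at m = j+1.
This completes the induction.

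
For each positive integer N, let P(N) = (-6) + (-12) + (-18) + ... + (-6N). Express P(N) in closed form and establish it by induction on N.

P(N) = -3N(N + 1)

We claim P(N) = -3N(N + 1) for all N ≥ 1.
Base case (N = 1): P(1) = -6, and the closed form gives -6. They agree.
Inductive step: assume the claim holds for N = k, so P(k) = 3k(-k - 1).
Then P(k+1) = P(k) + (-6k - 6) = (3k(-k - 1)) + (-6k - 6).
Simplifying, P(k+1) = -3(k + 1)(k + 2) = -3(k+1)((k+1) + 1),
which is the closed form with N = k+1.
Hence, by induction on N, the claim holds for every N ≥ 1.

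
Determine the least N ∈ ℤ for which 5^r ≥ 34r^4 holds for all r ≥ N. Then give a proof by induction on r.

At r = 7: 78125 < 81634, so the inequality fails and N ≥ 8. We prove 5^r ≥ 34r^4 for all r ≥ 8.
Base case (r = 8): 5^r = 390625 and 34r^4 = 139264, so 390625 ≥ 139264.
Suppose the result is true for r = j, so 5^j ≥ 34j^4.
Then 5^(j + 1) = 5·(5^j) ≥ 5·(34j^4).
Also, for j ≥ 8 we have 5·(34j^4) ≥ 34(j+1)^4, since 5 ≥ (1 + 1/j)^4 for all j ≥ 8.
Combining, 5^(j + 1) ≥ 34(j+1)^4.
This completes the induction.
Hence the smallest such N is 8.

N = 8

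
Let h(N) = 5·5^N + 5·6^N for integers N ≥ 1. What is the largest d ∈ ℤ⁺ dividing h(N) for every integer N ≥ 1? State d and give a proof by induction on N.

Computing the first values: h(1) = 55 and h(2) = 305; gcd(55, 305) = 5, so d ≤ 5.
We prove 5 | 5·5^N + 5·6^N for all N ≥ 1 by induction on N.
When N = 1: h(1) = 55 = 5·(11), so 5 | h(1).
Suppose the result is true for N = r, i.e. 5 | h(r). Then
h(r+1) − 6·h(r) = (5·5^(r+1) + 5·6^(r+1)) − 6·(5·5^r + 5·6^r) = (5)·5^r·(5 − 6) = (-5)·5^r. Since 5 | h(r) by the inductive hypothesis, 5 | 6·h(r); and 5 | -5 since -5 = 5·-1. Therefore 5 | h(r+1).
By induction, the statement is established for all N ≥ 1.
Therefore the largest such d is 5.

d = 5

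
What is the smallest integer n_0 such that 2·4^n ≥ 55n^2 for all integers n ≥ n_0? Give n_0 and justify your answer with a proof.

At n = 4: 512 < 880, so the inequality fails and n_0 ≥ 5. We prove 2·4^n ≥ 55n^2 for all n ≥ 5.
Base step (n = 5): 2·4^n = 2048 and 55n^2 = 1375, so 2048 ≥ 1375.
Suppose the result is true for n = i, so 2·4^i ≥ 55i^2.
Then 2·4^(i + 1) = 4·(2·4^i) ≥ 4·(55i^2).
Also, for i ≥ 5 we have 4·(55i^2) ≥ 55(i+1)^2, since 4 ≥ (1 + 1/i)^2 for all i ≥ 5.
Combining, 2·4^(i + 1) ≥ 55(i+1)^2.
Hence, by induction on n, the claim holds for every n ≥ 5.
Hence the smallest such n_0 is 5.

n_0 = 5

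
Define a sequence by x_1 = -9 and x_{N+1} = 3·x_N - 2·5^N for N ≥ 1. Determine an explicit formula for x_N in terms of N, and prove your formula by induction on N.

x_N = -4·3^(N - 1) - 5^N

Computing the first terms: x_1 = -9, x_2 = -37, x_3 = -161. This suggests x_N = -4·3^(N - 1) - 5^N.
Base case (N = 1): the formula gives -9 = -9 = x_1.
Inductive step: assume the claim holds for N = p, so x_p = -4·3^(p - 1) - 5^p.
Then x_{p+1} = 3·x_p - 2·5^p = 3·(-4·3^(p - 1) - 5^p) - 2·5^p = -4·3^p - 5^(p + 1) = -4·3^((p+1) - 1) - 5^(p+1),
which is the claimed formula at N = p+1.
This completes the induction.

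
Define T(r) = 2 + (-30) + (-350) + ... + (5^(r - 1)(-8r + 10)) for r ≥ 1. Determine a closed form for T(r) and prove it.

We claim T(r) = 5^r(-2r + 3) - 3 for all r ≥ 1.
Base step (r = 1): T(1) = 2, and the closed form gives 2. They agree.
Inductive step: suppose the statement holds for some m ≥ 1, so T(m) = 5^m(-2m + 3) - 3.
Then T(m+1) = T(m) + (5^m(-8m + 2)) = (5^m(-2m + 3) - 3) + (5^m(-8m + 2)).
Simplifying, T(m+1) = -10·5^m·m + 5·5^m - 3 = 5^(m+1)(-2(m+1) + 3) - 3,
which is the closed form with r = m+1.
By the principle of mathematical induction, the result holds for all r ≥ 1.

T(r) = 5^r(-2r + 3) - 3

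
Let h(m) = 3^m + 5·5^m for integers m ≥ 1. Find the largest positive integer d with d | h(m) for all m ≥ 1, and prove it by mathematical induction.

Computing the first values: h(1) = 28 and h(2) = 134; gcd(28, 134) = 2, so d ≤ 2.
We prove 2 | 3^m + 5·5^m for all m ≥ 1 by induction on m.
Base case (m = 1): h(1) = 28 = 2·(14), so 2 | h(1).
Suppose the result is true for m = r, i.e. 2 | h(r). Then
h(r+1) − 5·h(r) = (3^(r+1) + 5·5^(r+1)) − 5·(3^r + 5·5^r) = (1)·3^r·(3 − 5) = (-2)·3^r. Since 2 | h(r) by the inductive hypothesis, 2 | 5·h(r); and 2 | -2 since -2 = 2·-1. Therefore 2 | h(r+1).
By the principle of mathematical induction, the result holds for all m ≥ 1.
Therefore the largest such d is 2.

d = 2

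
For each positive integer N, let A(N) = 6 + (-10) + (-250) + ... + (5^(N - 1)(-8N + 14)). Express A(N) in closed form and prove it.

A(N) = 2·5^N(-N + 2) - 4

We claim A(N) = 2·5^N(-N + 2) - 4 for all N ≥ 1.
For the base case N = 1: A(1) = 6, and the closed form gives 6. They agree.
Inductive step: assume the claim holds for N = j, so A(j) = 2·5^j(-j + 2) - 4.
Then A(j+1) = A(j) + (5^j(-8j + 6)) = (2·5^j(-j + 2) - 4) + (5^j(-8j + 6)).
Simplifying, A(j+1) = -10·5^j·j + 10·5^j - 4 = 2·5^(j+1)(-(j+1) + 2) - 4,
which is the closed form with N = j+1.
Hence, by induction on N, the claim holds for every N ≥ 1.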